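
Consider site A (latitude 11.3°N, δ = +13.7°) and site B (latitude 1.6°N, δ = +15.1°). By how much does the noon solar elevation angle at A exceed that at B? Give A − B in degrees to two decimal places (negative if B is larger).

A: 90° − |11.3 − (13.7)| = 87.60°.
B: 90° − |1.6 − (15.1)| = 76.50°.
A − B = 87.60 − 76.50 = 11.10°.

+11.10°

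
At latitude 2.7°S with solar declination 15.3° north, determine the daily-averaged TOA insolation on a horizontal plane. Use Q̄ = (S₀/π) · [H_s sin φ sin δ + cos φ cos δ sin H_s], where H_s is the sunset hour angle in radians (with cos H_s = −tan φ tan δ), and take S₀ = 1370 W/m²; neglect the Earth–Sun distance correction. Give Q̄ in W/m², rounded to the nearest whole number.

The sunset hour angle satisfies cos H_s = −tan φ tan δ = 0.0129, giving H_s = 89.26°. In radians, H_s = 1.5579.
H_s sin φ sin δ = 1.5579 × -0.0471 × 0.2639 = -0.0194.
cos φ cos δ sin H_s = 0.9989 × 0.9646 × 0.9999 = 0.9634.
Q̄ = (1370/π) × (-0.0194 + 0.9634) = 436.08 × 0.9440 = 411.66 W/m².

412 W/m²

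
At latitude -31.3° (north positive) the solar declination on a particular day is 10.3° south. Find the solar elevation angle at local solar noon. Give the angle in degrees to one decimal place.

At local solar noon the hour angle is zero, so the elevation is 90° − |φ − δ| = 90° − |-31.3° − (-10.3°)| = 90° − 21.0° = 69.0°.

69.0°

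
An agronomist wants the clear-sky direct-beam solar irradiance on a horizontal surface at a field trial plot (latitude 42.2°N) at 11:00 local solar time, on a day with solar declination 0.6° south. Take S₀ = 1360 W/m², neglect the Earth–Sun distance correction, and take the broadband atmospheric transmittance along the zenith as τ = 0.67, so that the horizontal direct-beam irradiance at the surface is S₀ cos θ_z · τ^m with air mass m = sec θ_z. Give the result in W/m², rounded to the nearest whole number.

548 W/m²

Hour angle H = 15° × (11 − 12) = -15.00°.
With φ = 42.2°, δ = -0.6°, H = -15.00°: sin φ sin δ = -0.0070, cos φ cos δ cos H = 0.7155, so cos θ_z = 0.7085.
Air mass m = 1/cos θ_z = 1/0.7085 = 1.411; τ^m = 0.67^1.411 = 0.5683.
Surface direct beam = 1360 × 0.7085 × 0.5683 = 547.59 W/m².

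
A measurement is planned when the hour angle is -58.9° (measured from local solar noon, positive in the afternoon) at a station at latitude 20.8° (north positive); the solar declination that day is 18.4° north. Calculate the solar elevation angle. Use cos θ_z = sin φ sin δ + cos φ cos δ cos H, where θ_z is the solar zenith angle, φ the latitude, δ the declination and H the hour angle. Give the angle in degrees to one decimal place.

cos θ_z = sin(20.8°) sin(18.4°) + cos(20.8°) cos(18.4°) cos(-58.90°) = 0.1121 + 0.4582 = 0.5703.
θ_z = arccos(0.5703) = 55.23°, so the elevation is 90° − 55.23° = 34.77°.

34.8°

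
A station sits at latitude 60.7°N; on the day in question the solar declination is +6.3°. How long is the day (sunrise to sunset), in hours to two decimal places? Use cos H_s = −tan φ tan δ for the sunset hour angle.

The sunset hour angle satisfies cos H_s = −tan φ tan δ = -0.1967, giving H_s = 101.34°.
Day length = 2 H_s / 15° h⁻¹ = 202.68° / 15 = 13.512 h.

13.51 hours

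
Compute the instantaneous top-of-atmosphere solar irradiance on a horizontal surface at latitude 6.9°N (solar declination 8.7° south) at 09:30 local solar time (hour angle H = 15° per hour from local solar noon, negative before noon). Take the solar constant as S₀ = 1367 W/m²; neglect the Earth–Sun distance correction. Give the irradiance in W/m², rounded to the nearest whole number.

1039 W/m²

Hour angle H = 15° × (9.5 − 12) = -37.50°.
cos θ_z = sin(6.9°) sin(-8.7°) + cos(6.9°) cos(-8.7°) cos(-37.50°) = -0.0182 + 0.7785 = 0.7603.
Top-of-atmosphere irradiance = S₀ cos θ_z = 1367 × 0.7603 = 1039.33 W/m².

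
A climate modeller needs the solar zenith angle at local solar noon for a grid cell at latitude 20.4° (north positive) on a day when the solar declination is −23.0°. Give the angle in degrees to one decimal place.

43.4°

At local solar noon the hour angle is zero, so the zenith angle is |φ − δ| = |20.4° − (-23.0°)| = 43.4°.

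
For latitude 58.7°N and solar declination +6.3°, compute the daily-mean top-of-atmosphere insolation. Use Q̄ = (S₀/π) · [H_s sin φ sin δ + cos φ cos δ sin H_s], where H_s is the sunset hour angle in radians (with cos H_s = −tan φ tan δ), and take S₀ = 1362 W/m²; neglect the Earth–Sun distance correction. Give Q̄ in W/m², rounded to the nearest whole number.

−tan φ tan δ = −(1.6447)(0.1104) = -0.1816; H_s = arccos(-0.1816) = 100.46°. In radians, H_s = 1.7534.
H_s sin φ sin δ = 1.7534 × 0.8545 × 0.1097 = 0.1644.
cos φ cos δ sin H_s = 0.5195 × 0.9940 × 0.9834 = 0.5078.
Q̄ = (1362/π) × (0.1644 + 0.5078) = 433.54 × 0.6722 = 291.43 W/m².

291 W/m²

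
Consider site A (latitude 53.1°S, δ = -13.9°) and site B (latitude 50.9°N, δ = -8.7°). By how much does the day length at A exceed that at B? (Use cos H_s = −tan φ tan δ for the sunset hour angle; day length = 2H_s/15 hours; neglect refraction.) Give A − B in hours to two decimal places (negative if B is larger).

+4.01 h

A: H_s = arccos(−tan -53.1° · tan -13.9°) = 109.24°, so 2H_s/15 = 14.5653 h.
B: H_s = arccos(−tan 50.9° · tan -8.7°) = 79.15°, so 2H_s/15 = 10.5533 h.
A − B = 14.5653 − 10.5533 = 4.0120 h.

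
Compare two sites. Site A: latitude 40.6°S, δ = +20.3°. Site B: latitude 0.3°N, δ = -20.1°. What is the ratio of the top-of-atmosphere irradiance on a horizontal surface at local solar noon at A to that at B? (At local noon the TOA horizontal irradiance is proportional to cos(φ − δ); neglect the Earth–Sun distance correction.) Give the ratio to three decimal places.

0.519

A: cos θ_z = cos(-40.6° − (20.3°)) = 0.4863.
B: cos θ_z = cos(0.3° − (-20.1°)) = 0.9373.
Ratio A/B = 0.4863 / 0.9373 = 0.5188.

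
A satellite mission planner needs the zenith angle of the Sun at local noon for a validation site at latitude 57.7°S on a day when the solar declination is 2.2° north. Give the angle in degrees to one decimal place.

At local solar noon the hour angle is zero, so the zenith angle is |φ − δ| = |-57.7° − (2.2°)| = 59.9°.

59.9°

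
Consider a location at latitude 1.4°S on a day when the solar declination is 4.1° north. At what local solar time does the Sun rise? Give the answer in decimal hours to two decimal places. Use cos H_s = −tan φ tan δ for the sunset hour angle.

−tan φ tan δ = −(-0.0244)(0.0717) = 0.0017; H_s = arccos(0.0017) = 89.90°.
Sunrise is at 12 − H_s/15 = 12 − 5.993 = 6.007 h local solar time.

6.01 h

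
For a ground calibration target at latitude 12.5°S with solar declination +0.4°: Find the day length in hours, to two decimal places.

The sunset hour angle satisfies cos H_s = −tan φ tan δ = 0.0015, giving H_s = 89.91°.
Day length = 2 H_s / 15° h⁻¹ = 179.82° / 15 = 11.988 h.

11.99 hours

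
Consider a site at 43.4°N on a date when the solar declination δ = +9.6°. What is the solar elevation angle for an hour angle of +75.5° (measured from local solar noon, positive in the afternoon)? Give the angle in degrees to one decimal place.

17.1°

With φ = 43.4°, δ = 9.6°, H = 75.50°: sin φ sin δ = 0.1146, cos φ cos δ cos H = 0.1794, so cos θ_z = 0.2940.
θ_z = arccos(0.2940) = 72.90°, so the elevation is 90° − 72.90° = 17.10°.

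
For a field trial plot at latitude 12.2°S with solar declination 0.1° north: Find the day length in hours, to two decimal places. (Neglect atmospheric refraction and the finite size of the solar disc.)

12.00 hours

−tan φ tan δ = −(-0.2162)(0.0017) = 0.0004; H_s = arccos(0.0004) = 89.98°.
Day length = 2 H_s / 15° h⁻¹ = 179.96° / 15 = 11.997 h.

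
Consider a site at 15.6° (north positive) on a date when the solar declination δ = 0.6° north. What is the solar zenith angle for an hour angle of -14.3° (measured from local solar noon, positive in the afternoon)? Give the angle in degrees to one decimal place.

20.6°

With φ = 15.6°, δ = 0.6°, H = -14.30°: sin φ sin δ = 0.0028, cos φ cos δ cos H = 0.9333, so cos θ_z = 0.9361.
θ_z = arccos(0.9361) = 20.59°.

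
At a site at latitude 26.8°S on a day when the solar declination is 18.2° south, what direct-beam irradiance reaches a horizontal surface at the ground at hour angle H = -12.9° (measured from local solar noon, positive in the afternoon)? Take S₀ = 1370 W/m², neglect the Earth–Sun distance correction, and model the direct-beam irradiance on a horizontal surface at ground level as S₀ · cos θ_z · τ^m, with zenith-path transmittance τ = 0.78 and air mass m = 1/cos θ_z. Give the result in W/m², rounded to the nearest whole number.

With φ = -26.8°, δ = -18.2°, H = -12.90°: sin φ sin δ = 0.1408, cos φ cos δ cos H = 0.8265, so cos θ_z = 0.9673.
Air mass m = 1/cos θ_z = 1/0.9673 = 1.034; τ^m = 0.78^1.034 = 0.7734.
Surface direct beam = 1370 × 0.9673 × 0.7734 = 1024.91 W/m².

1025 W/m²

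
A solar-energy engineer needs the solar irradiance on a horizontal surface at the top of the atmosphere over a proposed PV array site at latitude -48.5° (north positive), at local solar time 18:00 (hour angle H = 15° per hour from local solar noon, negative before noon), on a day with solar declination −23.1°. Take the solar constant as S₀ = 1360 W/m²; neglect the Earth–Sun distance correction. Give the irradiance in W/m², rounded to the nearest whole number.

400 W/m²

Hour angle H = 15° × (18 − 12) = 90.00°.
cos θ_z = sin φ sin δ + cos φ cos δ cos H = (-0.7490)(-0.3923) + (0.6626)(0.9198)(0.0000) = 0.2938.
Top-of-atmosphere irradiance = S₀ cos θ_z = 1360 × 0.2938 = 399.57 W/m².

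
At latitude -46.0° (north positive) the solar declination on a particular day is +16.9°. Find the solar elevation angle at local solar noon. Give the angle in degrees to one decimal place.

27.1°

At local solar noon the hour angle is zero, so the elevation is 90° − |φ − δ| = 90° − |-46.0° − (16.9°)| = 90° − 62.9° = 27.1°.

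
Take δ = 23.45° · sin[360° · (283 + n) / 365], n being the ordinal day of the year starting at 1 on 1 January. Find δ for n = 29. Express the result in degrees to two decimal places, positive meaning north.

360 × (283 + 29) / 365 = 307.726°; sin(307.726°) = -0.7909.
δ = 23.45 × -0.7909 = -18.547° ≈ -18.55°.

-18.55°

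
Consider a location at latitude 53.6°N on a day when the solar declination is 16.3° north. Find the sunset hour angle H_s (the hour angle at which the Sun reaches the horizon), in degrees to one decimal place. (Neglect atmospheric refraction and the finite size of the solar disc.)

−tan φ tan δ = −(1.3564)(0.2924) = -0.3966; H_s = arccos(-0.3966) = 113.37°.

113.4°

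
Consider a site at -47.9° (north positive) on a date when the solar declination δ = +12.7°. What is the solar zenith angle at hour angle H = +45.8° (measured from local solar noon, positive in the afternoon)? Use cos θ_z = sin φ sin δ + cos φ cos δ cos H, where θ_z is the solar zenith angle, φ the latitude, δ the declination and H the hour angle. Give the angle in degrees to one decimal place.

73.0°

cos θ_z = sin φ sin δ + cos φ cos δ cos H = (-0.7420)(0.2198) + (0.6704)(0.9755)(0.6972) = 0.2929.
θ_z = arccos(0.2929) = 72.97°.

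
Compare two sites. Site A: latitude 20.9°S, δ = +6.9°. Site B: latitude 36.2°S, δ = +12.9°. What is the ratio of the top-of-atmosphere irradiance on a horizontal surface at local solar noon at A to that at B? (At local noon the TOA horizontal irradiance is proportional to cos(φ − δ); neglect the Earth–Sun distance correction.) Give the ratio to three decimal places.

A: cos θ_z = cos(-20.9° − (6.9°)) = 0.8846.
B: cos θ_z = cos(-36.2° − (12.9°)) = 0.6547.
Ratio A/B = 0.8846 / 0.6547 = 1.3512.

1.351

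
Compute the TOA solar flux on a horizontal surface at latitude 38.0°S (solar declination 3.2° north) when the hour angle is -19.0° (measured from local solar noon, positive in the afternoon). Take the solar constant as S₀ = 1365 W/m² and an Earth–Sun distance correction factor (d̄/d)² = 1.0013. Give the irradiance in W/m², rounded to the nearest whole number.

970 W/m²

cos θ_z = sin(-38.0°) sin(3.2°) + cos(-38.0°) cos(3.2°) cos(-19.00°) = -0.0344 + 0.7439 = 0.7095.
Top-of-atmosphere irradiance = S₀ (d̄/d)² cos θ_z = 1365 × 1.0013 × 0.7095 = 969.73 W/m².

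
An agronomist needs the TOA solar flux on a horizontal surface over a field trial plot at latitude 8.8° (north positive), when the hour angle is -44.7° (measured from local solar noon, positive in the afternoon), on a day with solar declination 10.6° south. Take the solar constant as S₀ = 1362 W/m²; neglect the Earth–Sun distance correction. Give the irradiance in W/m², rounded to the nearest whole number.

With φ = 8.8°, δ = -10.6°, H = -44.70°: sin φ sin δ = -0.0281, cos φ cos δ cos H = 0.6904, so cos θ_z = 0.6623.
Top-of-atmosphere irradiance = S₀ cos θ_z = 1362 × 0.6623 = 902.05 W/m².

902 W/m²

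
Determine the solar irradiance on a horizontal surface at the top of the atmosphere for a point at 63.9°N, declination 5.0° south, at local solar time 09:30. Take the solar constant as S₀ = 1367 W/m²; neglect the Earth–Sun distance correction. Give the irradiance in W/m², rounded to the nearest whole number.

368 W/m²

Hour angle H = 15° × (9.5 − 12) = -37.50°.
cos θ_z = sin(63.9°) sin(-5.0°) + cos(63.9°) cos(-5.0°) cos(-37.50°) = -0.0783 + 0.3477 = 0.2694.
Top-of-atmosphere irradiance = S₀ cos θ_z = 1367 × 0.2694 = 368.27 W/m².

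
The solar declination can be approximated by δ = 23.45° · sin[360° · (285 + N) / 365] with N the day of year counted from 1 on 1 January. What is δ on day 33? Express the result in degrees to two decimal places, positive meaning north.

360 × (285 + 33) / 365 = 313.644°; sin(313.644°) = -0.7236.
δ = 23.45 × -0.7236 = -16.968° ≈ -16.97°.

-16.97°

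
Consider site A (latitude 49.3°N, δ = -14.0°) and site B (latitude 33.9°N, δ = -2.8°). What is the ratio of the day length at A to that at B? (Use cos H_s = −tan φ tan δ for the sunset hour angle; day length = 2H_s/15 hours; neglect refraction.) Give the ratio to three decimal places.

0.830

A: H_s = arccos(−tan 49.3° · tan -14.0°) = 73.15°, so 2H_s/15 = 9.7533 h.
B: H_s = arccos(−tan 33.9° · tan -2.8°) = 88.12°, so 2H_s/15 = 11.7493 h.
Ratio A/B = 9.7533 / 11.7493 = 0.8301.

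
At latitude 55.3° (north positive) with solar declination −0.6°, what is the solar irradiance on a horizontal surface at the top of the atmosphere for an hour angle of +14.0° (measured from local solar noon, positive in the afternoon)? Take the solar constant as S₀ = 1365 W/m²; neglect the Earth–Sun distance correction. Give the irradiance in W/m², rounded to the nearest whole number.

742 W/m²

cos θ_z = sin(55.3°) sin(-0.6°) + cos(55.3°) cos(-0.6°) cos(14.00°) = -0.0086 + 0.5523 = 0.5437.
Top-of-atmosphere irradiance = S₀ cos θ_z = 1365 × 0.5437 = 742.15 W/m².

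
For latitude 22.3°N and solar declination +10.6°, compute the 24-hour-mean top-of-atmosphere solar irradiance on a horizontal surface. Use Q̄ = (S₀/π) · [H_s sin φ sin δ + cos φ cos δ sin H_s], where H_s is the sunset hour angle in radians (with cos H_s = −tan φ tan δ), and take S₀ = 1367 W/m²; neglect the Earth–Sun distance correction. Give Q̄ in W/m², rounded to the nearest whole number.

cos H_s = −tan(22.3°) · tan(10.6°) = -0.0768, so H_s = arccos(-0.0768) = 94.40°. In radians, H_s = 1.6476.
H_s sin φ sin δ = 1.6476 × 0.3795 × 0.1840 = 0.1150.
cos φ cos δ sin H_s = 0.9252 × 0.9829 × 0.9971 = 0.9067.
Q̄ = (1367/π) × (0.1150 + 0.9067) = 435.13 × 1.0217 = 444.57 W/m².

445 W/m²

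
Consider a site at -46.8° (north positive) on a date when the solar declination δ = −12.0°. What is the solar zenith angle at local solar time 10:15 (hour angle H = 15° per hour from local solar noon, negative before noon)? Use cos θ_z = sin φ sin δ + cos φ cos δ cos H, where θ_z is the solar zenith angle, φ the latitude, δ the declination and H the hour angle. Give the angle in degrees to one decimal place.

41.2°

Hour angle H = 15° × (10.25 − 12) = -26.25°.
cos θ_z = sin(-46.8°) sin(-12.0°) + cos(-46.8°) cos(-12.0°) cos(-26.25°) = 0.1516 + 0.6005 = 0.7521.
θ_z = arccos(0.7521) = 41.23°.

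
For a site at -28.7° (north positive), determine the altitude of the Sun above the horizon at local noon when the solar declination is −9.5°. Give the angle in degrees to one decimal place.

At local solar noon the hour angle is zero, so the elevation is 90° − |φ − δ| = 90° − |-28.7° − (-9.5°)| = 90° − 19.2° = 70.8°.

70.8°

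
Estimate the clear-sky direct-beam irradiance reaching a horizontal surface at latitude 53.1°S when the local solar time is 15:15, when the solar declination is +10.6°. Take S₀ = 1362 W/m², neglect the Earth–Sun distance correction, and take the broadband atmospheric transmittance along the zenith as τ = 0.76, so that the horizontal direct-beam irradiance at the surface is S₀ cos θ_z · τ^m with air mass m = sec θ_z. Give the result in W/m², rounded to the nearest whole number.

106 W/m²

Hour angle H = 15° × (15.25 − 12) = 48.75°.
With φ = -53.1°, δ = 10.6°, H = 48.75°: sin φ sin δ = -0.1471, cos φ cos δ cos H = 0.3891, so cos θ_z = 0.2420.
Air mass m = 1/cos θ_z = 1/0.2420 = 4.132; τ^m = 0.76^4.132 = 0.3218.
Surface direct beam = 1362 × 0.2420 × 0.3218 = 106.07 W/m².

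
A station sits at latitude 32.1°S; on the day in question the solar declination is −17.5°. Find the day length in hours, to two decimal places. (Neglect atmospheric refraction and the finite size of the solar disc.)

13.52 hours

cos H_s = −tan(-32.1°) · tan(-17.5°) = -0.1978, so H_s = arccos(-0.1978) = 101.41°.
Day length = 2 H_s / 15° h⁻¹ = 202.82° / 15 = 13.521 h.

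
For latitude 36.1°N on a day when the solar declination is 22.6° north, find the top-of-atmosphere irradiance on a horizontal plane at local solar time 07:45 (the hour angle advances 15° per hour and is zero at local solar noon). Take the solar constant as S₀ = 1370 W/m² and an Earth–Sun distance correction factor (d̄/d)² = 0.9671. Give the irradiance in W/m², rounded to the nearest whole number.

737 W/m²

Hour angle H = 15° × (7.75 − 12) = -63.75°.
With φ = 36.1°, δ = 22.6°, H = -63.75°: sin φ sin δ = 0.2264, cos φ cos δ cos H = 0.3299, so cos θ_z = 0.5563.
Top-of-atmosphere irradiance = S₀ (d̄/d)² cos θ_z = 1370 × 0.9671 × 0.5563 = 737.06 W/m².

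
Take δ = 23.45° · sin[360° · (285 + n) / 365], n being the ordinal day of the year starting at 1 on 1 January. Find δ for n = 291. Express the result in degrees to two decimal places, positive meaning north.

-11.05°

360 × (285 + 291) / 365 = 568.110°; sin(568.110°) = -0.4712.
δ = 23.45 × -0.4712 = -11.050° ≈ -11.05°.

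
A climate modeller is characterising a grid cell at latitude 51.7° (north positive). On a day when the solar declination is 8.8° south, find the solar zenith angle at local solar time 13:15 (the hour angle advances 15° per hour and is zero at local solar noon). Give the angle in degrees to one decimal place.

62.6°

Hour angle H = 15° × (13.25 − 12) = 18.75°.
With φ = 51.7°, δ = -8.8°, H = 18.75°: sin φ sin δ = -0.1201, cos φ cos δ cos H = 0.5800, so cos θ_z = 0.4599.
θ_z = arccos(0.4599) = 62.62°.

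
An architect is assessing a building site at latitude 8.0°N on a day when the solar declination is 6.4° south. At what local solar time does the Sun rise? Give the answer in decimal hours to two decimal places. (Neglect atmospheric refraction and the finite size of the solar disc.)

6.06 h

The sunset hour angle satisfies cos H_s = −tan φ tan δ = 0.0158, giving H_s = 89.09°.
Sunrise is at 12 − H_s/15 = 12 − 5.939 = 6.061 h local solar time.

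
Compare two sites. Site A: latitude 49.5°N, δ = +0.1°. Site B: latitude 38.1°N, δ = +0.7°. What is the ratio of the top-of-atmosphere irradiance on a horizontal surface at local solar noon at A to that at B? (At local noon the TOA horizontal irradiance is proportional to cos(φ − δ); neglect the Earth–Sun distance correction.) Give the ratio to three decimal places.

A: cos θ_z = cos(49.5° − (0.1°)) = 0.6508.
B: cos θ_z = cos(38.1° − (0.7°)) = 0.7944.
Ratio A/B = 0.6508 / 0.7944 = 0.8192.

0.819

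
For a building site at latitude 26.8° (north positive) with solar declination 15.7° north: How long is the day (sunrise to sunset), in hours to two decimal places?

13.09 hours

cos H_s = −tan(26.8°) · tan(15.7°) = -0.1420, so H_s = arccos(-0.1420) = 98.16°.
Day length = 2 H_s / 15° h⁻¹ = 196.32° / 15 = 13.088 h.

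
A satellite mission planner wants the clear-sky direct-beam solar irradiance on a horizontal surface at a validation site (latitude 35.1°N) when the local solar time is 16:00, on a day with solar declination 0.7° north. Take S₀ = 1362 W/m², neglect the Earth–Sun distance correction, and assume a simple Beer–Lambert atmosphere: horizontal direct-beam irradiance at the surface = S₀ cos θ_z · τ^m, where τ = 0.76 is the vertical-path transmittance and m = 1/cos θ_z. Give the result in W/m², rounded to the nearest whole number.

Hour angle H = 15° × (16 − 12) = 60.00°.
cos θ_z = sin φ sin δ + cos φ cos δ cos H = (0.5750)(0.0122) + (0.8181)(0.9999)(0.5000) = 0.4160.
Air mass m = 1/cos θ_z = 1/0.4160 = 2.404; τ^m = 0.76^2.404 = 0.5170.
Surface direct beam = 1362 × 0.4160 × 0.5170 = 292.93 W/m².

293 W/m²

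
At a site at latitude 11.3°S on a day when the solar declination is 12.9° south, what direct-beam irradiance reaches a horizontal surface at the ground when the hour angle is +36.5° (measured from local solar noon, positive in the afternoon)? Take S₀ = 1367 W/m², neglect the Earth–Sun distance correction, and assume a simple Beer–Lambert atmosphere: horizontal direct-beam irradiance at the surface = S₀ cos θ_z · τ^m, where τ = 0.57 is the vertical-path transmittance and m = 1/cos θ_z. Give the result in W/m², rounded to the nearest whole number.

556 W/m²

With φ = -11.3°, δ = -12.9°, H = 36.50°: sin φ sin δ = 0.0437, cos φ cos δ cos H = 0.7684, so cos θ_z = 0.8121.
Air mass m = 1/cos θ_z = 1/0.8121 = 1.231; τ^m = 0.57^1.231 = 0.5006.
Surface direct beam = 1367 × 0.8121 × 0.5006 = 555.74 W/m².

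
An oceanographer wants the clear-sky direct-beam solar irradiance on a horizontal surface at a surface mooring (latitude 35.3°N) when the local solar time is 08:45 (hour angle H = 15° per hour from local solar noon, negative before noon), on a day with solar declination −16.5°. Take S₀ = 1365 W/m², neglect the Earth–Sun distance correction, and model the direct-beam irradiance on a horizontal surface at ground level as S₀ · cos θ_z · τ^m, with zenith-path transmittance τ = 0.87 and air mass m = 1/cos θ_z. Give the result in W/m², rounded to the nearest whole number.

Hour angle H = 15° × (8.75 − 12) = -48.75°.
cos θ_z = sin φ sin δ + cos φ cos δ cos H = (0.5779)(-0.2840) + (0.8161)(0.9588)(0.6593) = 0.3518.
Air mass m = 1/cos θ_z = 1/0.3518 = 2.843; τ^m = 0.87^2.843 = 0.6731.
Surface direct beam = 1365 × 0.3518 × 0.6731 = 323.23 W/m².

323 W/m²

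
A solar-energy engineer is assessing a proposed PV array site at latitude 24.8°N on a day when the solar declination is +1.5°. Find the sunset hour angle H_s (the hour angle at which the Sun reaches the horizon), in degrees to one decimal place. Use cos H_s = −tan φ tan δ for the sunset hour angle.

The sunset hour angle satisfies cos H_s = −tan φ tan δ = -0.0121, giving H_s = 90.69°.

90.7°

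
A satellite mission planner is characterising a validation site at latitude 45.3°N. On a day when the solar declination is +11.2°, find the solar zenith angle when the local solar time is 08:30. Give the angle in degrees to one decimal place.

Hour angle H = 15° × (8.5 − 12) = -52.50°.
With φ = 45.3°, δ = 11.2°, H = -52.50°: sin φ sin δ = 0.1381, cos φ cos δ cos H = 0.4200, so cos θ_z = 0.5581.
θ_z = arccos(0.5581) = 56.08°.

56.1°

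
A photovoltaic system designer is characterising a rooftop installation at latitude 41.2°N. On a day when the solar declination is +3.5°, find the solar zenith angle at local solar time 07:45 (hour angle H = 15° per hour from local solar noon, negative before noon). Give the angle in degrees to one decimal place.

68.1°

Hour angle H = 15° × (7.75 − 12) = -63.75°.
With φ = 41.2°, δ = 3.5°, H = -63.75°: sin φ sin δ = 0.0402, cos φ cos δ cos H = 0.3322, so cos θ_z = 0.3724.
θ_z = arccos(0.3724) = 68.14°.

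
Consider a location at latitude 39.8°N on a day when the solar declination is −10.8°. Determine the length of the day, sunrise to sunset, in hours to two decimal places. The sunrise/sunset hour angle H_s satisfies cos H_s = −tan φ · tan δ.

10.78 hours

The sunset hour angle satisfies cos H_s = −tan φ tan δ = 0.1589, giving H_s = 80.86°.
Day length = 2 H_s / 15° h⁻¹ = 161.72° / 15 = 10.781 h.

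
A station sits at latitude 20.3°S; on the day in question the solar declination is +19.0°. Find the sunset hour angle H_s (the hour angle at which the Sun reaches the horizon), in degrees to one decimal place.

82.7°

−tan φ tan δ = −(-0.3699)(0.3443) = 0.1274; H_s = arccos(0.1274) = 82.68°.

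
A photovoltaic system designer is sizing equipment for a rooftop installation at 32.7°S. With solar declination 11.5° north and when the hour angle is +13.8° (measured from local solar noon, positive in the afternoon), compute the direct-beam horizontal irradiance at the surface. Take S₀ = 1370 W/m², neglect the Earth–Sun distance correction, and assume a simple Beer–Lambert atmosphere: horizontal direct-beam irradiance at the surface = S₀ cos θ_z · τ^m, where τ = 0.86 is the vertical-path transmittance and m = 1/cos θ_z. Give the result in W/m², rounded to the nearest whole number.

764 W/m²

cos θ_z = sin(-32.7°) sin(11.5°) + cos(-32.7°) cos(11.5°) cos(13.80°) = -0.1077 + 0.8008 = 0.6931.
Air mass m = 1/cos θ_z = 1/0.6931 = 1.443; τ^m = 0.86^1.443 = 0.8044.
Surface direct beam = 1370 × 0.6931 × 0.8044 = 763.82 W/m².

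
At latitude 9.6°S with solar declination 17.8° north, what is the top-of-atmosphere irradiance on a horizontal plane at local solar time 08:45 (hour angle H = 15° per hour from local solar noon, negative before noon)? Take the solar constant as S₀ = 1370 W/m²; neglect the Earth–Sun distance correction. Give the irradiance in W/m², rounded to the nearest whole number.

Hour angle H = 15° × (8.75 − 12) = -48.75°.
With φ = -9.6°, δ = 17.8°, H = -48.75°: sin φ sin δ = -0.0510, cos φ cos δ cos H = 0.6190, so cos θ_z = 0.5680.
Top-of-atmosphere irradiance = S₀ cos θ_z = 1370 × 0.5680 = 778.16 W/m².

778 W/m²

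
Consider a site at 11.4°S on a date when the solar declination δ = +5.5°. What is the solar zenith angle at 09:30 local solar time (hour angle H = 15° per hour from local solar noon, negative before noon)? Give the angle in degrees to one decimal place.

41.0°

Hour angle H = 15° × (9.5 − 12) = -37.50°.
cos θ_z = sin(-11.4°) sin(5.5°) + cos(-11.4°) cos(5.5°) cos(-37.50°) = -0.0189 + 0.7741 = 0.7552.
θ_z = arccos(0.7552) = 40.96°.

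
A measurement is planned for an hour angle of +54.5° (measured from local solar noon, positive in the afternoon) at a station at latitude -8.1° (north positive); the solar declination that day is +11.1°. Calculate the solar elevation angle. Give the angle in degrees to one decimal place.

cos θ_z = sin φ sin δ + cos φ cos δ cos H = (-0.1409)(0.1925) + (0.9900)(0.9813)(0.5807) = 0.5370.
θ_z = arccos(0.5370) = 57.52°, so the elevation is 90° − 57.52° = 32.48°.

32.5°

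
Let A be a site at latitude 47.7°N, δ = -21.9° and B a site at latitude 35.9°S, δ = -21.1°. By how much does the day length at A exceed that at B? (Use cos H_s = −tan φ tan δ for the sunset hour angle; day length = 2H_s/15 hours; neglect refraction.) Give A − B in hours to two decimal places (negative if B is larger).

A: H_s = arccos(−tan 47.7° · tan -21.9°) = 63.78°, so 2H_s/15 = 8.5040 h.
B: H_s = arccos(−tan -35.9° · tan -21.1°) = 106.22°, so 2H_s/15 = 14.1627 h.
A − B = 8.5040 − 14.1627 = -5.6587 h.

-5.66 h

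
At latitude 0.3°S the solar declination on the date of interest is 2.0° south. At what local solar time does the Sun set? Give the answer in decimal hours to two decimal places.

cos H_s = −tan(-0.3°) · tan(-2.0°) = -0.0002, so H_s = arccos(-0.0002) = 90.01°.
Sunset is at 12 + H_s/15 = 12 + 6.001 = 18.001 h local solar time.

18.00 h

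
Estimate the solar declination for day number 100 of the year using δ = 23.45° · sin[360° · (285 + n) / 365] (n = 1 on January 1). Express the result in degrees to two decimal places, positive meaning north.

360 × (285 + 100) / 365 = 379.726°; sin(379.726°) = 0.3375.
δ = 23.45 × 0.3375 = 7.914° ≈ +7.91°.

+7.91°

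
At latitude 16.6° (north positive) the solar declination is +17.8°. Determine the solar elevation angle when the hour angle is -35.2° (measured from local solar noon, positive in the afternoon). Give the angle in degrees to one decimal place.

cos θ_z = sin φ sin δ + cos φ cos δ cos H = (0.2857)(0.3057) + (0.9583)(0.9521)(0.8171) = 0.8329.
θ_z = arccos(0.8329) = 33.60°, so the elevation is 90° − 33.60° = 56.40°.

56.4°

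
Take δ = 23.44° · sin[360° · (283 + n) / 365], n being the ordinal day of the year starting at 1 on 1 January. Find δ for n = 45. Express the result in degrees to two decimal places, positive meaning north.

-13.94°

360 × (283 + 45) / 365 = 323.507°; sin(323.507°) = -0.5947.
δ = 23.44 × -0.5947 = -13.940° ≈ -13.94°.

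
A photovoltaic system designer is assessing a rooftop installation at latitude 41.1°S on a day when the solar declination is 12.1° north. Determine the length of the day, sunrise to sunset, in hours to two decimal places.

cos H_s = −tan(-41.1°) · tan(12.1°) = 0.1870, so H_s = arccos(0.1870) = 79.22°.
Day length = 2 H_s / 15° h⁻¹ = 158.44° / 15 = 10.563 h.

10.56 hours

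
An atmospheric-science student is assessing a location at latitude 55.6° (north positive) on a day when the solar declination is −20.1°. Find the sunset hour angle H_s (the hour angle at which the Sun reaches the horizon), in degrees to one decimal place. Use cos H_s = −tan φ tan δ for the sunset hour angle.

The sunset hour angle satisfies cos H_s = −tan φ tan δ = 0.5345, giving H_s = 57.69°.

57.7°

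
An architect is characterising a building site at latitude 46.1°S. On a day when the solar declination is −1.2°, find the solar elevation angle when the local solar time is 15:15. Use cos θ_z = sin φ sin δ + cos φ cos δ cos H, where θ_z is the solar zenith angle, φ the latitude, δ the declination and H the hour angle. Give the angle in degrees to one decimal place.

Hour angle H = 15° × (15.25 − 12) = 48.75°.
cos θ_z = sin φ sin δ + cos φ cos δ cos H = (-0.7206)(-0.0209) + (0.6934)(0.9998)(0.6593) = 0.4721.
θ_z = arccos(0.4721) = 61.83°, so the elevation is 90° − 61.83° = 28.17°.

28.2°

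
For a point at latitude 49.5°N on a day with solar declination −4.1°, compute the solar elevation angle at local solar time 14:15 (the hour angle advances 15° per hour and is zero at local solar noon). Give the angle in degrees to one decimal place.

29.0°

Hour angle H = 15° × (14.25 − 12) = 33.75°.
cos θ_z = sin φ sin δ + cos φ cos δ cos H = (0.7604)(-0.0715) + (0.6494)(0.9974)(0.8315) = 0.4842.
θ_z = arccos(0.4842) = 61.04°, so the elevation is 90° − 61.04° = 28.96°.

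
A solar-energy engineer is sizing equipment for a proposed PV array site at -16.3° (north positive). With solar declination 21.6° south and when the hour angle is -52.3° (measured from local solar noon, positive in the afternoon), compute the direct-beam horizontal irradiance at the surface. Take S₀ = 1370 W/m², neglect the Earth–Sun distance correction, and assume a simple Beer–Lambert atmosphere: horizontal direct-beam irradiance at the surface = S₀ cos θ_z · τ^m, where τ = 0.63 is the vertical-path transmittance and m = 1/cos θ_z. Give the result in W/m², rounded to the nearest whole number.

With φ = -16.3°, δ = -21.6°, H = -52.30°: sin φ sin δ = 0.1033, cos φ cos δ cos H = 0.5457, so cos θ_z = 0.6490.
Air mass m = 1/cos θ_z = 1/0.6490 = 1.541; τ^m = 0.63^1.541 = 0.4907.
Surface direct beam = 1370 × 0.6490 × 0.4907 = 436.30 W/m².

436 W/m²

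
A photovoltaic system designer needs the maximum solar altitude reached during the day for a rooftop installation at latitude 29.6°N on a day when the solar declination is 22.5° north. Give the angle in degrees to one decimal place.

At local solar noon the hour angle is zero, so the elevation is 90° − |φ − δ| = 90° − |29.6° − (22.5°)| = 90° − 7.1° = 82.9°.

82.9°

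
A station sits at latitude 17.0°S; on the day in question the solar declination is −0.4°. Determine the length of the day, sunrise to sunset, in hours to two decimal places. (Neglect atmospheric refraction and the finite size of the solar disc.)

12.02 hours

The sunset hour angle satisfies cos H_s = −tan φ tan δ = -0.0021, giving H_s = 90.12°.
Day length = 2 H_s / 15° h⁻¹ = 180.24° / 15 = 12.016 h.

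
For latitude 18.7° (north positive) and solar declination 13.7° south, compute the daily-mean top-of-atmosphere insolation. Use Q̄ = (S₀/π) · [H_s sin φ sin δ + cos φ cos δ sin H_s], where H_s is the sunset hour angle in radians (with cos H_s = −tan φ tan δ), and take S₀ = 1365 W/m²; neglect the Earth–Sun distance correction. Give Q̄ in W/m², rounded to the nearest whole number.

349 W/m²

The sunset hour angle satisfies cos H_s = −tan φ tan δ = 0.0825, giving H_s = 85.27°. In radians, H_s = 1.4882.
H_s sin φ sin δ = 1.4882 × 0.3206 × -0.2368 = -0.1130.
cos φ cos δ sin H_s = 0.9472 × 0.9715 × 0.9966 = 0.9171.
Q̄ = (1365/π) × (-0.1130 + 0.9171) = 434.49 × 0.8041 = 349.37 W/m².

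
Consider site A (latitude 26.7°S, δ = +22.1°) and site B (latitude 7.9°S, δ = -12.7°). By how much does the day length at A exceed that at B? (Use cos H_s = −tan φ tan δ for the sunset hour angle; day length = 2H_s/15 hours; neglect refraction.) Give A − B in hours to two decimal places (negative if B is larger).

-1.81 h

A: H_s = arccos(−tan -26.7° · tan 22.1°) = 78.22°, so 2H_s/15 = 10.4293 h.
B: H_s = arccos(−tan -7.9° · tan -12.7°) = 91.79°, so 2H_s/15 = 12.2387 h.
A − B = 10.4293 − 12.2387 = -1.8094 h.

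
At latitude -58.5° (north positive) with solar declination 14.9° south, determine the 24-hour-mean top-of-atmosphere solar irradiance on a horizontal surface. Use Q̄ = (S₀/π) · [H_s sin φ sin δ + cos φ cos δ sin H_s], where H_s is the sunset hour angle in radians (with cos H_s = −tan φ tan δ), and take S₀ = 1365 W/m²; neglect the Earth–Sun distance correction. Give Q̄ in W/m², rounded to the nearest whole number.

−tan φ tan δ = −(-1.6319)(-0.2661) = -0.4342; H_s = arccos(-0.4342) = 115.73°. In radians, H_s = 2.0199.
H_s sin φ sin δ = 2.0199 × -0.8526 × -0.2571 = 0.4428.
cos φ cos δ sin H_s = 0.5225 × 0.9664 × 0.9008 = 0.4549.
Q̄ = (1365/π) × (0.4428 + 0.4549) = 434.49 × 0.8977 = 390.04 W/m².

390 W/m²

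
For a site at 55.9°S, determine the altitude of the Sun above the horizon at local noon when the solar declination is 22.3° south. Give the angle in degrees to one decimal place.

56.4°

At local solar noon the hour angle is zero, so the elevation is 90° − |φ − δ| = 90° − |-55.9° − (-22.3°)| = 90° − 33.6° = 56.4°.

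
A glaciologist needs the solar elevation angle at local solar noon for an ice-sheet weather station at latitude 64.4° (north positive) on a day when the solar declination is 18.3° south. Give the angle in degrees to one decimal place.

7.3°

At local solar noon the hour angle is zero, so the elevation is 90° − |φ − δ| = 90° − |64.4° − (-18.3°)| = 90° − 82.7° = 7.3°.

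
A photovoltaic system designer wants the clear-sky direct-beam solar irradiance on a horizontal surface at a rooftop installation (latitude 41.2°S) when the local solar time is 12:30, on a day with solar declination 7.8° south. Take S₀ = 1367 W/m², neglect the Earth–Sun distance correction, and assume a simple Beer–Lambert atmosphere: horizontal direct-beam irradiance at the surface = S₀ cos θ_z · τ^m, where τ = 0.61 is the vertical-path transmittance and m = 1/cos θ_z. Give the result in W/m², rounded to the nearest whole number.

Hour angle H = 15° × (12.5 − 12) = 7.50°.
cos θ_z = sin φ sin δ + cos φ cos δ cos H = (-0.6587)(-0.1357) + (0.7524)(0.9907)(0.9914) = 0.8284.
Air mass m = 1/cos θ_z = 1/0.8284 = 1.207; τ^m = 0.61^1.207 = 0.5507.
Surface direct beam = 1367 × 0.8284 × 0.5507 = 623.63 W/m².

624 W/m²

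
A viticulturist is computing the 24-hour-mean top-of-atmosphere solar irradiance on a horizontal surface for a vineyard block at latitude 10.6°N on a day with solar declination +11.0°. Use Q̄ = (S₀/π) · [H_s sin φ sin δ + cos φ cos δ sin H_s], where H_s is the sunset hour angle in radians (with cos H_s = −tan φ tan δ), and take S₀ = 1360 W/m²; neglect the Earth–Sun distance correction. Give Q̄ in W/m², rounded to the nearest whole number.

cos H_s = −tan(10.6°) · tan(11.0°) = -0.0364, so H_s = arccos(-0.0364) = 92.09°. In radians, H_s = 1.6073.
H_s sin φ sin δ = 1.6073 × 0.1840 × 0.1908 = 0.0564.
cos φ cos δ sin H_s = 0.9829 × 0.9816 × 0.9993 = 0.9641.
Q̄ = (1360/π) × (0.0564 + 0.9641) = 432.90 × 1.0205 = 441.77 W/m².

442 W/m²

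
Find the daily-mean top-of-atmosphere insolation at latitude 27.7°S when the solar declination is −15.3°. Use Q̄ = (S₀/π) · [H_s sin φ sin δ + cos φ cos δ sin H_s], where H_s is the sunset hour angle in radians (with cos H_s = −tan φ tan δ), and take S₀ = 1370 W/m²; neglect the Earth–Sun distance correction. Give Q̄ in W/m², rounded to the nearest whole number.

cos H_s = −tan(-27.7°) · tan(-15.3°) = -0.1436, so H_s = arccos(-0.1436) = 98.26°. In radians, H_s = 1.7150.
H_s sin φ sin δ = 1.7150 × -0.4648 × -0.2639 = 0.2104.
cos φ cos δ sin H_s = 0.8854 × 0.9646 × 0.9896 = 0.8452.
Q̄ = (1370/π) × (0.2104 + 0.8452) = 436.08 × 1.0556 = 460.33 W/m².

460 W/m²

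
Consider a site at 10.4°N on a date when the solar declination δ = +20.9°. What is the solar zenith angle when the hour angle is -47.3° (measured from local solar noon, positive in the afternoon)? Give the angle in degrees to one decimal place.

cos θ_z = sin(10.4°) sin(20.9°) + cos(10.4°) cos(20.9°) cos(-47.30°) = 0.0644 + 0.6231 = 0.6875.
θ_z = arccos(0.6875) = 46.57°.

46.6°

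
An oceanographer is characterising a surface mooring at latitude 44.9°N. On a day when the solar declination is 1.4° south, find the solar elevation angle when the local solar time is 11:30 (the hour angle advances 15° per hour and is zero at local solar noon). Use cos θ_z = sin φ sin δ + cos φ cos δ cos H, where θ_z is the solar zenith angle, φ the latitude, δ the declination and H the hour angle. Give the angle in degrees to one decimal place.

43.2°

Hour angle H = 15° × (11.5 − 12) = -7.50°.
With φ = 44.9°, δ = -1.4°, H = -7.50°: sin φ sin δ = -0.0172, cos φ cos δ cos H = 0.7021, so cos θ_z = 0.6849.
θ_z = arccos(0.6849) = 46.77°, so the elevation is 90° − 46.77° = 43.23°.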